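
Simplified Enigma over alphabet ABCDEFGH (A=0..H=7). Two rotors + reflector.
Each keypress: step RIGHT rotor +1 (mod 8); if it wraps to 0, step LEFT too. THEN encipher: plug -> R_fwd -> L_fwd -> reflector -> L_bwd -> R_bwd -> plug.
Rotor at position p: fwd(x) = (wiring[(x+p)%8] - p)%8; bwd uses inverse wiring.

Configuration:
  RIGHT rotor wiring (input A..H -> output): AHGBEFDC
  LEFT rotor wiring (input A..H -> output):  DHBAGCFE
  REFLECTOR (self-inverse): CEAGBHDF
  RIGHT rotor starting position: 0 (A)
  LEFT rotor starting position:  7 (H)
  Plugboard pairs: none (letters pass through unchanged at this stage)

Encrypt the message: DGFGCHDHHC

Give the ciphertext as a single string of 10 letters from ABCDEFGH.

Answer: FBDFAGGBFB

Derivation:
Char 1 ('D'): step: R->1, L=7; D->plug->D->R->D->L->C->refl->A->L'->C->R'->F->plug->F
Char 2 ('G'): step: R->2, L=7; G->plug->G->R->G->L->D->refl->G->L'->H->R'->B->plug->B
Char 3 ('F'): step: R->3, L=7; F->plug->F->R->F->L->H->refl->F->L'->A->R'->D->plug->D
Char 4 ('G'): step: R->4, L=7; G->plug->G->R->C->L->A->refl->C->L'->D->R'->F->plug->F
Char 5 ('C'): step: R->5, L=7; C->plug->C->R->F->L->H->refl->F->L'->A->R'->A->plug->A
Char 6 ('H'): step: R->6, L=7; H->plug->H->R->H->L->G->refl->D->L'->G->R'->G->plug->G
Char 7 ('D'): step: R->7, L=7; D->plug->D->R->H->L->G->refl->D->L'->G->R'->G->plug->G
Char 8 ('H'): step: R->0, L->0 (L advanced); H->plug->H->R->C->L->B->refl->E->L'->H->R'->B->plug->B
Char 9 ('H'): step: R->1, L=0; H->plug->H->R->H->L->E->refl->B->L'->C->R'->F->plug->F
Char 10 ('C'): step: R->2, L=0; C->plug->C->R->C->L->B->refl->E->L'->H->R'->B->plug->B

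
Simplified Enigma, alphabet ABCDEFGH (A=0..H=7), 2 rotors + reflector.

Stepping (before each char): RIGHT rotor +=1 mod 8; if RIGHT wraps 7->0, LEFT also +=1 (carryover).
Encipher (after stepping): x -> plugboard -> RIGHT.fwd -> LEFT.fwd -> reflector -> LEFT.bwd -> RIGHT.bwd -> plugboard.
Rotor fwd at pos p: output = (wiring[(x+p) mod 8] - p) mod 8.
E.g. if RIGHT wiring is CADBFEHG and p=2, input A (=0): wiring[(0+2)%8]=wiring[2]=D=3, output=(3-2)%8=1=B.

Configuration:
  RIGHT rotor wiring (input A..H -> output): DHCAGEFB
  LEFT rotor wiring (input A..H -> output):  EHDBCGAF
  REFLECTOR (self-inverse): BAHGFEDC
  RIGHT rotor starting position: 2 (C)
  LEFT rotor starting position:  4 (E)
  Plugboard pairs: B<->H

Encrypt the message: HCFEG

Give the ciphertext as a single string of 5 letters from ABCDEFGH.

Char 1 ('H'): step: R->3, L=4; H->plug->B->R->D->L->B->refl->A->L'->E->R'->G->plug->G
Char 2 ('C'): step: R->4, L=4; C->plug->C->R->B->L->C->refl->H->L'->G->R'->G->plug->G
Char 3 ('F'): step: R->5, L=4; F->plug->F->R->F->L->D->refl->G->L'->A->R'->B->plug->H
Char 4 ('E'): step: R->6, L=4; E->plug->E->R->E->L->A->refl->B->L'->D->R'->B->plug->H
Char 5 ('G'): step: R->7, L=4; G->plug->G->R->F->L->D->refl->G->L'->A->R'->C->plug->C

Answer: GGHHC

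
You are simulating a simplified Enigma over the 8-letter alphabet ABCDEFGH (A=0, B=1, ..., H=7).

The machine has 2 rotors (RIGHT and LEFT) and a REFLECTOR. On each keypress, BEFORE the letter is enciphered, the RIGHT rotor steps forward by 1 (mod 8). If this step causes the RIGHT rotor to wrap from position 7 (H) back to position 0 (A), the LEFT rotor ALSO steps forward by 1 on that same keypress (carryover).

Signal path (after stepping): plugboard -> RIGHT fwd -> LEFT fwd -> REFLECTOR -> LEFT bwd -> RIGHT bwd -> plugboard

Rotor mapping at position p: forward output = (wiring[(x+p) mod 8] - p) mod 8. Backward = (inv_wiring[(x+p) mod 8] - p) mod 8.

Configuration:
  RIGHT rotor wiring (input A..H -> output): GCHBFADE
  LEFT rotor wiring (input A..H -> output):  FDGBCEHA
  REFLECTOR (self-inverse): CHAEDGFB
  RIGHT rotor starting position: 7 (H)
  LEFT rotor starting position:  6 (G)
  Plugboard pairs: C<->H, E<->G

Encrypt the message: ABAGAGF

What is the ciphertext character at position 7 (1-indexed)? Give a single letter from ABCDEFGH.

Char 1 ('A'): step: R->0, L->7 (L advanced); A->plug->A->R->G->L->F->refl->G->L'->B->R'->D->plug->D
Char 2 ('B'): step: R->1, L=7; B->plug->B->R->G->L->F->refl->G->L'->B->R'->A->plug->A
Char 3 ('A'): step: R->2, L=7; A->plug->A->R->F->L->D->refl->E->L'->C->R'->F->plug->F
Char 4 ('G'): step: R->3, L=7; G->plug->E->R->B->L->G->refl->F->L'->G->R'->A->plug->A
Char 5 ('A'): step: R->4, L=7; A->plug->A->R->B->L->G->refl->F->L'->G->R'->F->plug->F
Char 6 ('G'): step: R->5, L=7; G->plug->E->R->F->L->D->refl->E->L'->C->R'->F->plug->F
Char 7 ('F'): step: R->6, L=7; F->plug->F->R->D->L->H->refl->B->L'->A->R'->C->plug->H

H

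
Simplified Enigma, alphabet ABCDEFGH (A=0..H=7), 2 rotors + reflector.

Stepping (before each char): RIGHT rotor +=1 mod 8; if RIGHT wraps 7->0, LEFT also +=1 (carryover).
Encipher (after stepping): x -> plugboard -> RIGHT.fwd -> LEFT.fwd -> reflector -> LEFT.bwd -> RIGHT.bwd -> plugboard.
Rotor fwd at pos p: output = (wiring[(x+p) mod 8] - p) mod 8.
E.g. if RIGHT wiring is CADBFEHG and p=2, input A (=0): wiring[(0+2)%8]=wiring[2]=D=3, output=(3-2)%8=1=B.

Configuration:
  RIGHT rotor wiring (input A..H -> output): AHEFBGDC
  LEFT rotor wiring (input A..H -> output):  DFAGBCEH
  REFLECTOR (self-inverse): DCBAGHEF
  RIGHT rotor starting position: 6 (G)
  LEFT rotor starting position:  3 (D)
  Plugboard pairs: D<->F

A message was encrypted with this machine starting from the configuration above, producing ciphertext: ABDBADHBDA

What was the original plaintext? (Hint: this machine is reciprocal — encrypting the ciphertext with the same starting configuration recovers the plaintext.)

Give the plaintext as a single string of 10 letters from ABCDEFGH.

Char 1 ('A'): step: R->7, L=3; A->plug->A->R->D->L->B->refl->C->L'->G->R'->E->plug->E
Char 2 ('B'): step: R->0, L->4 (L advanced); B->plug->B->R->H->L->C->refl->B->L'->F->R'->D->plug->F
Char 3 ('D'): step: R->1, L=4; D->plug->F->R->C->L->A->refl->D->L'->D->R'->B->plug->B
Char 4 ('B'): step: R->2, L=4; B->plug->B->R->D->L->D->refl->A->L'->C->R'->A->plug->A
Char 5 ('A'): step: R->3, L=4; A->plug->A->R->C->L->A->refl->D->L'->D->R'->C->plug->C
Char 6 ('D'): step: R->4, L=4; D->plug->F->R->D->L->D->refl->A->L'->C->R'->B->plug->B
Char 7 ('H'): step: R->5, L=4; H->plug->H->R->E->L->H->refl->F->L'->A->R'->G->plug->G
Char 8 ('B'): step: R->6, L=4; B->plug->B->R->E->L->H->refl->F->L'->A->R'->H->plug->H
Char 9 ('D'): step: R->7, L=4; D->plug->F->R->C->L->A->refl->D->L'->D->R'->A->plug->A
Char 10 ('A'): step: R->0, L->5 (L advanced); A->plug->A->R->A->L->F->refl->H->L'->B->R'->E->plug->E

Answer: EFBACBGHAE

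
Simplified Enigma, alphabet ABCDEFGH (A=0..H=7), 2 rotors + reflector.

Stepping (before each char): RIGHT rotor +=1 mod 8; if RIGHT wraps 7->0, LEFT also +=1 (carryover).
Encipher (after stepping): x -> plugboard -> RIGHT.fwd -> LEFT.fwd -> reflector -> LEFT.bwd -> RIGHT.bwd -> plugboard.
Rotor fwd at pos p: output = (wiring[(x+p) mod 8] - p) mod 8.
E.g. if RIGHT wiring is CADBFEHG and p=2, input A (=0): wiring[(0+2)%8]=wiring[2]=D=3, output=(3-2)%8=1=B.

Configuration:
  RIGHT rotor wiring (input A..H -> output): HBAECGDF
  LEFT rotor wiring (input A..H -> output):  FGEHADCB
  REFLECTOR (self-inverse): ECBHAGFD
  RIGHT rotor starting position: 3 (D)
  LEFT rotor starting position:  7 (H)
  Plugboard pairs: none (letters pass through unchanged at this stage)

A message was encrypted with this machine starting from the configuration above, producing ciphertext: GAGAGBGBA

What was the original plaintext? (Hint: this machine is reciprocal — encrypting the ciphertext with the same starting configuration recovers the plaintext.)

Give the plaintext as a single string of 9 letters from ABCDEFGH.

Answer: AFFHHHFGC

Derivation:
Char 1 ('G'): step: R->4, L=7; G->plug->G->R->E->L->A->refl->E->L'->G->R'->A->plug->A
Char 2 ('A'): step: R->5, L=7; A->plug->A->R->B->L->G->refl->F->L'->D->R'->F->plug->F
Char 3 ('G'): step: R->6, L=7; G->plug->G->R->E->L->A->refl->E->L'->G->R'->F->plug->F
Char 4 ('A'): step: R->7, L=7; A->plug->A->R->G->L->E->refl->A->L'->E->R'->H->plug->H
Char 5 ('G'): step: R->0, L->0 (L advanced); G->plug->G->R->D->L->H->refl->D->L'->F->R'->H->plug->H
Char 6 ('B'): step: R->1, L=0; B->plug->B->R->H->L->B->refl->C->L'->G->R'->H->plug->H
Char 7 ('G'): step: R->2, L=0; G->plug->G->R->F->L->D->refl->H->L'->D->R'->F->plug->F
Char 8 ('B'): step: R->3, L=0; B->plug->B->R->H->L->B->refl->C->L'->G->R'->G->plug->G
Char 9 ('A'): step: R->4, L=0; A->plug->A->R->G->L->C->refl->B->L'->H->R'->C->plug->C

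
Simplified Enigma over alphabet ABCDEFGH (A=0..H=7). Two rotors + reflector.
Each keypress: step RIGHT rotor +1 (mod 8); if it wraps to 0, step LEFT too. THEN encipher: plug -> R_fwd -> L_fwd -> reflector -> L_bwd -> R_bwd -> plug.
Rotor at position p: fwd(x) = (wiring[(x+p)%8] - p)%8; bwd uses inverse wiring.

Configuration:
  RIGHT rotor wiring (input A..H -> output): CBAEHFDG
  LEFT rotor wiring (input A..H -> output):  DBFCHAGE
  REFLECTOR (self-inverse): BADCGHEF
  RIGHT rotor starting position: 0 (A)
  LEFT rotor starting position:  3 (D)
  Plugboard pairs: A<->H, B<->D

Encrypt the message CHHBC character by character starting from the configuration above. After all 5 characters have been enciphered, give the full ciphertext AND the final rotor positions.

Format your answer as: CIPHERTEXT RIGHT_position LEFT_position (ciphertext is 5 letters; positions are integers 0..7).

Char 1 ('C'): step: R->1, L=3; C->plug->C->R->D->L->D->refl->C->L'->H->R'->B->plug->D
Char 2 ('H'): step: R->2, L=3; H->plug->A->R->G->L->G->refl->E->L'->B->R'->E->plug->E
Char 3 ('H'): step: R->3, L=3; H->plug->A->R->B->L->E->refl->G->L'->G->R'->G->plug->G
Char 4 ('B'): step: R->4, L=3; B->plug->D->R->C->L->F->refl->H->L'->A->R'->H->plug->A
Char 5 ('C'): step: R->5, L=3; C->plug->C->R->B->L->E->refl->G->L'->G->R'->B->plug->D
Final: ciphertext=DEGAD, RIGHT=5, LEFT=3

Answer: DEGAD 5 3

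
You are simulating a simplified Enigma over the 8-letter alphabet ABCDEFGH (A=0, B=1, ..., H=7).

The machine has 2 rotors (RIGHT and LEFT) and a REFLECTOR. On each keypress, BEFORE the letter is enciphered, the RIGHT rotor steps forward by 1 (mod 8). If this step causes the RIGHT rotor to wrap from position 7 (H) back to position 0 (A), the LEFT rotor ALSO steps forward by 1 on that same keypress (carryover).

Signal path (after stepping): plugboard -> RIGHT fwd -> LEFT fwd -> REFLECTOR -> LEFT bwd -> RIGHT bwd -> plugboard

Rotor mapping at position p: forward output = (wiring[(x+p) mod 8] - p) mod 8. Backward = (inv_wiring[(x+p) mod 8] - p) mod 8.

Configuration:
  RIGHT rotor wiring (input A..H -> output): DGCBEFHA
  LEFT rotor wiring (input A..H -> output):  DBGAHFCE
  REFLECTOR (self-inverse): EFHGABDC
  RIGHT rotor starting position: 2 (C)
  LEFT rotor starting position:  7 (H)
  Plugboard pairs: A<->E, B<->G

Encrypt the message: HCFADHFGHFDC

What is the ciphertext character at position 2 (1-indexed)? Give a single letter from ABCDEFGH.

Char 1 ('H'): step: R->3, L=7; H->plug->H->R->H->L->D->refl->G->L'->G->R'->A->plug->E
Char 2 ('C'): step: R->4, L=7; C->plug->C->R->D->L->H->refl->C->L'->C->R'->F->plug->F

F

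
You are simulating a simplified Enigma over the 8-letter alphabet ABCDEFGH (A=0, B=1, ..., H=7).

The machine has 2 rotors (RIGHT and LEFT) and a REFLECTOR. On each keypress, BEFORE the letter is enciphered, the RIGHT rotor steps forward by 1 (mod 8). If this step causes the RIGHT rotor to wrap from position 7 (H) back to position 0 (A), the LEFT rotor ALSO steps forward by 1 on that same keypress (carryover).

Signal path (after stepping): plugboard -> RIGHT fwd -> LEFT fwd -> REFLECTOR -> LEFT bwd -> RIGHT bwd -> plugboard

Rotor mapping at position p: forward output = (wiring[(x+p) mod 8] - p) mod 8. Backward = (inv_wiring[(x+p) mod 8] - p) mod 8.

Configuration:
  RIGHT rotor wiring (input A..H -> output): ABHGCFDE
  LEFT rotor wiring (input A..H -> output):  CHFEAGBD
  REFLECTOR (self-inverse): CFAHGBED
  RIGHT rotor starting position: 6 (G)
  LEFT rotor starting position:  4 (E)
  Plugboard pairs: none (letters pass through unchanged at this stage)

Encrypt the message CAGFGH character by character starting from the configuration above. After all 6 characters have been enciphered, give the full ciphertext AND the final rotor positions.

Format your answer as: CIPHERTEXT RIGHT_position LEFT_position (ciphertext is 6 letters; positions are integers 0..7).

Answer: GGAEBB 4 5

Derivation:
Char 1 ('C'): step: R->7, L=4; C->plug->C->R->C->L->F->refl->B->L'->G->R'->G->plug->G
Char 2 ('A'): step: R->0, L->5 (L advanced); A->plug->A->R->A->L->B->refl->F->L'->D->R'->G->plug->G
Char 3 ('G'): step: R->1, L=5; G->plug->G->R->D->L->F->refl->B->L'->A->R'->A->plug->A
Char 4 ('F'): step: R->2, L=5; F->plug->F->R->C->L->G->refl->E->L'->B->R'->E->plug->E
Char 5 ('G'): step: R->3, L=5; G->plug->G->R->G->L->H->refl->D->L'->H->R'->B->plug->B
Char 6 ('H'): step: R->4, L=5; H->plug->H->R->C->L->G->refl->E->L'->B->R'->B->plug->B
Final: ciphertext=GGAEBB, RIGHT=4, LEFT=5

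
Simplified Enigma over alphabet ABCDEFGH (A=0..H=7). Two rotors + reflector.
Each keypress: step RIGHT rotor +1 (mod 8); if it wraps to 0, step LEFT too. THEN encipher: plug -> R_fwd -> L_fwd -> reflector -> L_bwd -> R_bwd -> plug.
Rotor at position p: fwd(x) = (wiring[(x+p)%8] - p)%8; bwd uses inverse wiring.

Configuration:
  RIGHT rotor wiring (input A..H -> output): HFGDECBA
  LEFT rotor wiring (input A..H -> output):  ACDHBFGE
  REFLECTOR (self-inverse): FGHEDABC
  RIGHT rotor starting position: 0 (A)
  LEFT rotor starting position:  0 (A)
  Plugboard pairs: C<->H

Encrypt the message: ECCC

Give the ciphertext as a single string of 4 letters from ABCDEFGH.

Char 1 ('E'): step: R->1, L=0; E->plug->E->R->B->L->C->refl->H->L'->D->R'->D->plug->D
Char 2 ('C'): step: R->2, L=0; C->plug->H->R->D->L->H->refl->C->L'->B->R'->B->plug->B
Char 3 ('C'): step: R->3, L=0; C->plug->H->R->D->L->H->refl->C->L'->B->R'->B->plug->B
Char 4 ('C'): step: R->4, L=0; C->plug->H->R->H->L->E->refl->D->L'->C->R'->G->plug->G

Answer: DBBG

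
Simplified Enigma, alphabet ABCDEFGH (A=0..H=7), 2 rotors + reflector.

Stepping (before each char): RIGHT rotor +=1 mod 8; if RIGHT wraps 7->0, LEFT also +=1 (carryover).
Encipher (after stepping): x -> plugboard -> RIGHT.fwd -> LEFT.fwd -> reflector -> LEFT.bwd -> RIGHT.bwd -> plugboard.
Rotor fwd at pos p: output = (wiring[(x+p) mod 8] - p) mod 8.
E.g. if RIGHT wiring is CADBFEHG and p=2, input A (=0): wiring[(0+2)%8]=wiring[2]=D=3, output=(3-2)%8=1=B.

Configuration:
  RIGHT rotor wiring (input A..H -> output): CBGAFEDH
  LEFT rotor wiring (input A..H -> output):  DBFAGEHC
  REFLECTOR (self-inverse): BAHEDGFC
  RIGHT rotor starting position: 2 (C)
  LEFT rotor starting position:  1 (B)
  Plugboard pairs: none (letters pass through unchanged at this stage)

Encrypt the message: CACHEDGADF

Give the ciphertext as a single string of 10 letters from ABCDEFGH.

Char 1 ('C'): step: R->3, L=1; C->plug->C->R->B->L->E->refl->D->L'->E->R'->E->plug->E
Char 2 ('A'): step: R->4, L=1; A->plug->A->R->B->L->E->refl->D->L'->E->R'->H->plug->H
Char 3 ('C'): step: R->5, L=1; C->plug->C->R->C->L->H->refl->C->L'->H->R'->A->plug->A
Char 4 ('H'): step: R->6, L=1; H->plug->H->R->G->L->B->refl->A->L'->A->R'->E->plug->E
Char 5 ('E'): step: R->7, L=1; E->plug->E->R->B->L->E->refl->D->L'->E->R'->H->plug->H
Char 6 ('D'): step: R->0, L->2 (L advanced); D->plug->D->R->A->L->D->refl->E->L'->C->R'->A->plug->A
Char 7 ('G'): step: R->1, L=2; G->plug->G->R->G->L->B->refl->A->L'->F->R'->B->plug->B
Char 8 ('A'): step: R->2, L=2; A->plug->A->R->E->L->F->refl->G->L'->B->R'->E->plug->E
Char 9 ('D'): step: R->3, L=2; D->plug->D->R->A->L->D->refl->E->L'->C->R'->B->plug->B
Char 10 ('F'): step: R->4, L=2; F->plug->F->R->F->L->A->refl->B->L'->G->R'->E->plug->E

Answer: EHAEHABEBE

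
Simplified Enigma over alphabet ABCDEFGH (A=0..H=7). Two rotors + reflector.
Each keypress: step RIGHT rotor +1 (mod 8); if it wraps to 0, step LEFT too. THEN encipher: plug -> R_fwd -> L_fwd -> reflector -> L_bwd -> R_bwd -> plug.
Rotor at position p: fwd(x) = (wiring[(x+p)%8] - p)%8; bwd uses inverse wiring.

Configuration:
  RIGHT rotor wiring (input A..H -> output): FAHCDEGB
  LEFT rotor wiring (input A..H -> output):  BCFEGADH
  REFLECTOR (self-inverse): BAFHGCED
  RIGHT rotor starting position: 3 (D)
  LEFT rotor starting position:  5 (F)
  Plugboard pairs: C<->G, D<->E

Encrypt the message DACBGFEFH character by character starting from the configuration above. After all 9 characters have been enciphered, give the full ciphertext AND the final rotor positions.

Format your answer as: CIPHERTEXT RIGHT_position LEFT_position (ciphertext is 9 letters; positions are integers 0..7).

Answer: CCGEBDDHD 4 6

Derivation:
Char 1 ('D'): step: R->4, L=5; D->plug->E->R->B->L->G->refl->E->L'->D->R'->G->plug->C
Char 2 ('A'): step: R->5, L=5; A->plug->A->R->H->L->B->refl->A->L'->F->R'->G->plug->C
Char 3 ('C'): step: R->6, L=5; C->plug->G->R->F->L->A->refl->B->L'->H->R'->C->plug->G
Char 4 ('B'): step: R->7, L=5; B->plug->B->R->G->L->H->refl->D->L'->A->R'->D->plug->E
Char 5 ('G'): step: R->0, L->6 (L advanced); G->plug->C->R->H->L->C->refl->F->L'->A->R'->B->plug->B
Char 6 ('F'): step: R->1, L=6; F->plug->F->R->F->L->G->refl->E->L'->D->R'->E->plug->D
Char 7 ('E'): step: R->2, L=6; E->plug->D->R->C->L->D->refl->H->L'->E->R'->E->plug->D
Char 8 ('F'): step: R->3, L=6; F->plug->F->R->C->L->D->refl->H->L'->E->R'->H->plug->H
Char 9 ('H'): step: R->4, L=6; H->plug->H->R->G->L->A->refl->B->L'->B->R'->E->plug->D
Final: ciphertext=CCGEBDDHD, RIGHT=4, LEFT=6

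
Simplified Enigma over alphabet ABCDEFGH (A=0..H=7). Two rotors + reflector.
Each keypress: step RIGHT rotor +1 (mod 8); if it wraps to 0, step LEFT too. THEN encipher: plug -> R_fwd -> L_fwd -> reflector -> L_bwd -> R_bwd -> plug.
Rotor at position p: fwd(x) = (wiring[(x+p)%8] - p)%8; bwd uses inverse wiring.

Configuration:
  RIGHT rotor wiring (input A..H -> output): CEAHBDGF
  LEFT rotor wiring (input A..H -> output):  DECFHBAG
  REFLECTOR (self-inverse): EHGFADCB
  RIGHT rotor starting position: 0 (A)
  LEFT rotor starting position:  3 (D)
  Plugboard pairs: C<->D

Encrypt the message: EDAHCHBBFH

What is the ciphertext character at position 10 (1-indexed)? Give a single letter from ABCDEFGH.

Char 1 ('E'): step: R->1, L=3; E->plug->E->R->C->L->G->refl->C->L'->A->R'->D->plug->C
Char 2 ('D'): step: R->2, L=3; D->plug->C->R->H->L->H->refl->B->L'->G->R'->A->plug->A
Char 3 ('A'): step: R->3, L=3; A->plug->A->R->E->L->D->refl->F->L'->D->R'->D->plug->C
Char 4 ('H'): step: R->4, L=3; H->plug->H->R->D->L->F->refl->D->L'->E->R'->G->plug->G
Char 5 ('C'): step: R->5, L=3; C->plug->D->R->F->L->A->refl->E->L'->B->R'->B->plug->B
Char 6 ('H'): step: R->6, L=3; H->plug->H->R->F->L->A->refl->E->L'->B->R'->F->plug->F
Char 7 ('B'): step: R->7, L=3; B->plug->B->R->D->L->F->refl->D->L'->E->R'->G->plug->G
Char 8 ('B'): step: R->0, L->4 (L advanced); B->plug->B->R->E->L->H->refl->B->L'->H->R'->D->plug->C
Char 9 ('F'): step: R->1, L=4; F->plug->F->R->F->L->A->refl->E->L'->C->R'->E->plug->E
Char 10 ('H'): step: R->2, L=4; H->plug->H->R->C->L->E->refl->A->L'->F->R'->B->plug->B

B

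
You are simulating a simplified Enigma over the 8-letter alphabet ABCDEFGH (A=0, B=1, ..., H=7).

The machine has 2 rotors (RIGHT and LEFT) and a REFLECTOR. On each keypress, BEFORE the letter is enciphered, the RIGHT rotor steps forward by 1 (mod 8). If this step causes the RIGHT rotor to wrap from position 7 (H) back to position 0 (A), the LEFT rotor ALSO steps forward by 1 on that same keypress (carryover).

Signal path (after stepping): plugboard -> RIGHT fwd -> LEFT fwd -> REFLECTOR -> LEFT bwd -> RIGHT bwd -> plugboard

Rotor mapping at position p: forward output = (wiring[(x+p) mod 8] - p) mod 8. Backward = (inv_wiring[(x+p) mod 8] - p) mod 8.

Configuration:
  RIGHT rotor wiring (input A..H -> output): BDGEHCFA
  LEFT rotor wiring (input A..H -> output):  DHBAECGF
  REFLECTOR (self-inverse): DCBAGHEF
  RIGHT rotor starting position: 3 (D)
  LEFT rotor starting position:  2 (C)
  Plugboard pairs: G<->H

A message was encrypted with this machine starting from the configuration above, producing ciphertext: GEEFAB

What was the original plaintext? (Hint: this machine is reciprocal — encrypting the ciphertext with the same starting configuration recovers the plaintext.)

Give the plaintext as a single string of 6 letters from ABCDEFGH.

Answer: FGADDC

Derivation:
Char 1 ('G'): step: R->4, L=2; G->plug->H->R->A->L->H->refl->F->L'->H->R'->F->plug->F
Char 2 ('E'): step: R->5, L=2; E->plug->E->R->G->L->B->refl->C->L'->C->R'->H->plug->G
Char 3 ('E'): step: R->6, L=2; E->plug->E->R->A->L->H->refl->F->L'->H->R'->A->plug->A
Char 4 ('F'): step: R->7, L=2; F->plug->F->R->A->L->H->refl->F->L'->H->R'->D->plug->D
Char 5 ('A'): step: R->0, L->3 (L advanced); A->plug->A->R->B->L->B->refl->C->L'->E->R'->D->plug->D
Char 6 ('B'): step: R->1, L=3; B->plug->B->R->F->L->A->refl->D->L'->D->R'->C->plug->C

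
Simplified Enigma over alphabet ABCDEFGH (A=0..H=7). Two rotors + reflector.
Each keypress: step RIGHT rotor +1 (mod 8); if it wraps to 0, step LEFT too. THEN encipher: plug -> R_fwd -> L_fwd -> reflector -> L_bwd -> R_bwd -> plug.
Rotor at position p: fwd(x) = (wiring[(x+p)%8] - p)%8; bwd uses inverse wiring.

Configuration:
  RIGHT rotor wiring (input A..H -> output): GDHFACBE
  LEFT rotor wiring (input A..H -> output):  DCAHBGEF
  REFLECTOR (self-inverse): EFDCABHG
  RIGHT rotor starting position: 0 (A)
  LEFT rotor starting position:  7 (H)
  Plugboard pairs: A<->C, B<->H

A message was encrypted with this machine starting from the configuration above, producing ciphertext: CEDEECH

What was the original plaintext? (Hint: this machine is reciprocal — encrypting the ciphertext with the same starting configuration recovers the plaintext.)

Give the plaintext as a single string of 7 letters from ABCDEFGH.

Answer: BHGAGFG

Derivation:
Char 1 ('C'): step: R->1, L=7; C->plug->A->R->C->L->D->refl->C->L'->F->R'->H->plug->B
Char 2 ('E'): step: R->2, L=7; E->plug->E->R->H->L->F->refl->B->L'->D->R'->B->plug->H
Char 3 ('D'): step: R->3, L=7; D->plug->D->R->G->L->H->refl->G->L'->A->R'->G->plug->G
Char 4 ('E'): step: R->4, L=7; E->plug->E->R->C->L->D->refl->C->L'->F->R'->C->plug->A
Char 5 ('E'): step: R->5, L=7; E->plug->E->R->G->L->H->refl->G->L'->A->R'->G->plug->G
Char 6 ('C'): step: R->6, L=7; C->plug->A->R->D->L->B->refl->F->L'->H->R'->F->plug->F
Char 7 ('H'): step: R->7, L=7; H->plug->B->R->H->L->F->refl->B->L'->D->R'->G->plug->G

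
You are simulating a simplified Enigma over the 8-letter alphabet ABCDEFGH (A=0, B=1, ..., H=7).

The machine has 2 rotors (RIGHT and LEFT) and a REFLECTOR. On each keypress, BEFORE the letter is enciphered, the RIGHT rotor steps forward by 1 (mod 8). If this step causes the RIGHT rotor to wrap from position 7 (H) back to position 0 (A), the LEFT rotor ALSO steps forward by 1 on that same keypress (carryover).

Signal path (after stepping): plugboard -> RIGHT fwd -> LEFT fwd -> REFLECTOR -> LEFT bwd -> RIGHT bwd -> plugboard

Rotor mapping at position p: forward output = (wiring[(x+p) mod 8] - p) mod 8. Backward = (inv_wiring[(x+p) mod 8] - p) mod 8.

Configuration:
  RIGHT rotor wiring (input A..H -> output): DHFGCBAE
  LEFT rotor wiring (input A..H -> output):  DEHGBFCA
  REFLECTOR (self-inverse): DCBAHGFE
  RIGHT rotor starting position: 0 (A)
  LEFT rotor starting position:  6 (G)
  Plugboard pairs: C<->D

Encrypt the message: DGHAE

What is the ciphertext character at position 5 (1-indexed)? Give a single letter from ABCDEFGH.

Char 1 ('D'): step: R->1, L=6; D->plug->C->R->F->L->A->refl->D->L'->G->R'->A->plug->A
Char 2 ('G'): step: R->2, L=6; G->plug->G->R->B->L->C->refl->B->L'->E->R'->B->plug->B
Char 3 ('H'): step: R->3, L=6; H->plug->H->R->C->L->F->refl->G->L'->D->R'->A->plug->A
Char 4 ('A'): step: R->4, L=6; A->plug->A->R->G->L->D->refl->A->L'->F->R'->B->plug->B
Char 5 ('E'): step: R->5, L=6; E->plug->E->R->C->L->F->refl->G->L'->D->R'->B->plug->B

B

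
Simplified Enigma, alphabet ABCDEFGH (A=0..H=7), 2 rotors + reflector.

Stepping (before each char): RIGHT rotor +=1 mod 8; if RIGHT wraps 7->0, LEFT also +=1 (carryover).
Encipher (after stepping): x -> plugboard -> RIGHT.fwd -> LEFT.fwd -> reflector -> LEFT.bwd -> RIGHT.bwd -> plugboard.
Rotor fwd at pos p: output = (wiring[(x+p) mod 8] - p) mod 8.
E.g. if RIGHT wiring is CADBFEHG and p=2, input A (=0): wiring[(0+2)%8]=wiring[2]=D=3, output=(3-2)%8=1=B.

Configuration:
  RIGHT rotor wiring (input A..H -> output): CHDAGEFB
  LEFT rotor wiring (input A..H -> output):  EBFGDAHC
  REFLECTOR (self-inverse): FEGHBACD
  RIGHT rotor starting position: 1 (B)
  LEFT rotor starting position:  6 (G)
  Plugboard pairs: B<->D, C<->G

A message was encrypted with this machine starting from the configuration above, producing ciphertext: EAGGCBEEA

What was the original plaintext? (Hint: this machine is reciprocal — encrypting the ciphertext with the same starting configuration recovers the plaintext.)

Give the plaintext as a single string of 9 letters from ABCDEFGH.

Char 1 ('E'): step: R->2, L=6; E->plug->E->R->D->L->D->refl->H->L'->E->R'->C->plug->G
Char 2 ('A'): step: R->3, L=6; A->plug->A->R->F->L->A->refl->F->L'->G->R'->E->plug->E
Char 3 ('G'): step: R->4, L=6; G->plug->C->R->B->L->E->refl->B->L'->A->R'->B->plug->D
Char 4 ('G'): step: R->5, L=6; G->plug->C->R->E->L->H->refl->D->L'->D->R'->G->plug->C
Char 5 ('C'): step: R->6, L=6; C->plug->G->R->A->L->B->refl->E->L'->B->R'->D->plug->B
Char 6 ('B'): step: R->7, L=6; B->plug->D->R->E->L->H->refl->D->L'->D->R'->B->plug->D
Char 7 ('E'): step: R->0, L->7 (L advanced); E->plug->E->R->G->L->B->refl->E->L'->F->R'->G->plug->C
Char 8 ('E'): step: R->1, L=7; E->plug->E->R->D->L->G->refl->C->L'->C->R'->B->plug->D
Char 9 ('A'): step: R->2, L=7; A->plug->A->R->B->L->F->refl->A->L'->H->R'->F->plug->F

Answer: GEDCBDCDF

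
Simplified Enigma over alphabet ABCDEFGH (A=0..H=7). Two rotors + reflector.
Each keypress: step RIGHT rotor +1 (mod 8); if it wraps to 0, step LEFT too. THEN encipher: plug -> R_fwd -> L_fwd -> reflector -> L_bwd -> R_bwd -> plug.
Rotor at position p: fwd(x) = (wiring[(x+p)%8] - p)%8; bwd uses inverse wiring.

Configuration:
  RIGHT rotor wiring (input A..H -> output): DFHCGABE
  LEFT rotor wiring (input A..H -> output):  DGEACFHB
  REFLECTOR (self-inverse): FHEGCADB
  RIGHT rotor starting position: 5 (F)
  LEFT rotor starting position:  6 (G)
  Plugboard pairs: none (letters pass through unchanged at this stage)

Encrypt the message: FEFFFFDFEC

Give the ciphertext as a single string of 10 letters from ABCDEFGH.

Char 1 ('F'): step: R->6, L=6; F->plug->F->R->E->L->G->refl->D->L'->B->R'->E->plug->E
Char 2 ('E'): step: R->7, L=6; E->plug->E->R->D->L->A->refl->F->L'->C->R'->H->plug->H
Char 3 ('F'): step: R->0, L->7 (L advanced); F->plug->F->R->A->L->C->refl->E->L'->B->R'->G->plug->G
Char 4 ('F'): step: R->1, L=7; F->plug->F->R->A->L->C->refl->E->L'->B->R'->C->plug->C
Char 5 ('F'): step: R->2, L=7; F->plug->F->R->C->L->H->refl->B->L'->E->R'->C->plug->C
Char 6 ('F'): step: R->3, L=7; F->plug->F->R->A->L->C->refl->E->L'->B->R'->E->plug->E
Char 7 ('D'): step: R->4, L=7; D->plug->D->R->A->L->C->refl->E->L'->B->R'->F->plug->F
Char 8 ('F'): step: R->5, L=7; F->plug->F->R->C->L->H->refl->B->L'->E->R'->B->plug->B
Char 9 ('E'): step: R->6, L=7; E->plug->E->R->B->L->E->refl->C->L'->A->R'->G->plug->G
Char 10 ('C'): step: R->7, L=7; C->plug->C->R->G->L->G->refl->D->L'->F->R'->A->plug->A

Answer: EHGCCEFBGA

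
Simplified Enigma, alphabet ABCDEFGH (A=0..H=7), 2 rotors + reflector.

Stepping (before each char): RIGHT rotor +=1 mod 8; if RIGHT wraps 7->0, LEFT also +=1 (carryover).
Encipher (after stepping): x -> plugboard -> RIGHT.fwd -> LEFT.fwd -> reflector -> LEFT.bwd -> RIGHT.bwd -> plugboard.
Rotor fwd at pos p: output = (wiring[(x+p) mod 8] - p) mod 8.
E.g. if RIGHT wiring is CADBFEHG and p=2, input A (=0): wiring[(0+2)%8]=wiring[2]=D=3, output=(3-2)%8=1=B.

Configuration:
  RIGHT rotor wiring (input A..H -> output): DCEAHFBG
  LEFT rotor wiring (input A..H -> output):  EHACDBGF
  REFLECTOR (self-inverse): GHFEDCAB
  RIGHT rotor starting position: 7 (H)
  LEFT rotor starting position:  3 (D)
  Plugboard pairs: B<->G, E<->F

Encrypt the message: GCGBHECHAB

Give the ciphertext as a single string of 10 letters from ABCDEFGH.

Answer: BFCGFGFFBE

Derivation:
Char 1 ('G'): step: R->0, L->4 (L advanced); G->plug->B->R->C->L->C->refl->F->L'->B->R'->G->plug->B
Char 2 ('C'): step: R->1, L=4; C->plug->C->R->H->L->G->refl->A->L'->E->R'->E->plug->F
Char 3 ('G'): step: R->2, L=4; G->plug->B->R->G->L->E->refl->D->L'->F->R'->C->plug->C
Char 4 ('B'): step: R->3, L=4; B->plug->G->R->H->L->G->refl->A->L'->E->R'->B->plug->G
Char 5 ('H'): step: R->4, L=4; H->plug->H->R->E->L->A->refl->G->L'->H->R'->E->plug->F
Char 6 ('E'): step: R->5, L=4; E->plug->F->R->H->L->G->refl->A->L'->E->R'->B->plug->G
Char 7 ('C'): step: R->6, L=4; C->plug->C->R->F->L->D->refl->E->L'->G->R'->E->plug->F
Char 8 ('H'): step: R->7, L=4; H->plug->H->R->C->L->C->refl->F->L'->B->R'->E->plug->F
Char 9 ('A'): step: R->0, L->5 (L advanced); A->plug->A->R->D->L->H->refl->B->L'->B->R'->G->plug->B
Char 10 ('B'): step: R->1, L=5; B->plug->G->R->F->L->D->refl->E->L'->A->R'->F->plug->E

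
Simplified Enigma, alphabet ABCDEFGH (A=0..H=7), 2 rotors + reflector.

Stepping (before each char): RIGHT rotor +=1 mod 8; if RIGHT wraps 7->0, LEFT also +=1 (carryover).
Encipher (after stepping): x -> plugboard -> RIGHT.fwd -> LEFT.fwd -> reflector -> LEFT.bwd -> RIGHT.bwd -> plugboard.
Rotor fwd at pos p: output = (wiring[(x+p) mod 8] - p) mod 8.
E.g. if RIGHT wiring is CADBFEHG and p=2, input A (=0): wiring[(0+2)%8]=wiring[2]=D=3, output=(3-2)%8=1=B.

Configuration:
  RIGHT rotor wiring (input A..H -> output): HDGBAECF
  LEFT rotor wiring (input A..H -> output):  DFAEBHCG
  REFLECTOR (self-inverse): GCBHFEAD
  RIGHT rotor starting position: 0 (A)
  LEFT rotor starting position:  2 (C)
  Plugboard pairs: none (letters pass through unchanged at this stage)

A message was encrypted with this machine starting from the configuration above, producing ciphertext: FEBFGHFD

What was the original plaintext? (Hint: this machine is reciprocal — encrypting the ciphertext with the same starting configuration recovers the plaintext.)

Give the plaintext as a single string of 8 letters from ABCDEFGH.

Char 1 ('F'): step: R->1, L=2; F->plug->F->R->B->L->C->refl->B->L'->G->R'->H->plug->H
Char 2 ('E'): step: R->2, L=2; E->plug->E->R->A->L->G->refl->A->L'->E->R'->A->plug->A
Char 3 ('B'): step: R->3, L=2; B->plug->B->R->F->L->E->refl->F->L'->D->R'->H->plug->H
Char 4 ('F'): step: R->4, L=2; F->plug->F->R->H->L->D->refl->H->L'->C->R'->G->plug->G
Char 5 ('G'): step: R->5, L=2; G->plug->G->R->E->L->A->refl->G->L'->A->R'->C->plug->C
Char 6 ('H'): step: R->6, L=2; H->plug->H->R->G->L->B->refl->C->L'->B->R'->C->plug->C
Char 7 ('F'): step: R->7, L=2; F->plug->F->R->B->L->C->refl->B->L'->G->R'->A->plug->A
Char 8 ('D'): step: R->0, L->3 (L advanced); D->plug->D->R->B->L->G->refl->A->L'->F->R'->H->plug->H

Answer: HAHGCCAH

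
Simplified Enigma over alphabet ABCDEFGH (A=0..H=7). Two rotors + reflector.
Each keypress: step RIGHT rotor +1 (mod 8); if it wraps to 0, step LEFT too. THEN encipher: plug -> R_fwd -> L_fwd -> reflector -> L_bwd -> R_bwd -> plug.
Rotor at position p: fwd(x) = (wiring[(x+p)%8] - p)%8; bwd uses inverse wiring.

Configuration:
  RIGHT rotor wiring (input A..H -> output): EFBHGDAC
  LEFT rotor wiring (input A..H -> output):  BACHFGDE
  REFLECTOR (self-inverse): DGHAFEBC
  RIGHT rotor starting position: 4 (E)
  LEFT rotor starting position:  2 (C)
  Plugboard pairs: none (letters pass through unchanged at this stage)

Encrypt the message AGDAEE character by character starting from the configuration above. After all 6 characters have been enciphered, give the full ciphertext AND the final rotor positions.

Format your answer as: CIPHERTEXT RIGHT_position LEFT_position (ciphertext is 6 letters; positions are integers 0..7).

Answer: CAEBHF 2 3

Derivation:
Char 1 ('A'): step: R->5, L=2; A->plug->A->R->G->L->H->refl->C->L'->F->R'->C->plug->C
Char 2 ('G'): step: R->6, L=2; G->plug->G->R->A->L->A->refl->D->L'->C->R'->A->plug->A
Char 3 ('D'): step: R->7, L=2; D->plug->D->R->C->L->D->refl->A->L'->A->R'->E->plug->E
Char 4 ('A'): step: R->0, L->3 (L advanced); A->plug->A->R->E->L->B->refl->G->L'->F->R'->B->plug->B
Char 5 ('E'): step: R->1, L=3; E->plug->E->R->C->L->D->refl->A->L'->D->R'->H->plug->H
Char 6 ('E'): step: R->2, L=3; E->plug->E->R->G->L->F->refl->E->L'->A->R'->F->plug->F
Final: ciphertext=CAEBHF, RIGHT=2, LEFT=3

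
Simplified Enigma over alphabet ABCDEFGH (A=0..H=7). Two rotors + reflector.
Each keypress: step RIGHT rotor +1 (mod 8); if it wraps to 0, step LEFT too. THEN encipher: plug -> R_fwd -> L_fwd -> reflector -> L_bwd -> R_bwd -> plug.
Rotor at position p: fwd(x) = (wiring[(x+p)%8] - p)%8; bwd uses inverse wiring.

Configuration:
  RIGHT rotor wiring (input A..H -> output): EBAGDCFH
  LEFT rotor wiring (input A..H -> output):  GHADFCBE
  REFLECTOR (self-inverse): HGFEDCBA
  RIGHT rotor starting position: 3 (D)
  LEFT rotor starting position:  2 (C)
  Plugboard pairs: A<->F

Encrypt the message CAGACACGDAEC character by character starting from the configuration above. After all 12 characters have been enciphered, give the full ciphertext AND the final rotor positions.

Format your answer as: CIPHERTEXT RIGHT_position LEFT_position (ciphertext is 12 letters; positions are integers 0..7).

Answer: EEFGAHHHGEAF 7 3

Derivation:
Char 1 ('C'): step: R->4, L=2; C->plug->C->R->B->L->B->refl->G->L'->A->R'->E->plug->E
Char 2 ('A'): step: R->5, L=2; A->plug->F->R->D->L->A->refl->H->L'->E->R'->E->plug->E
Char 3 ('G'): step: R->6, L=2; G->plug->G->R->F->L->C->refl->F->L'->H->R'->A->plug->F
Char 4 ('A'): step: R->7, L=2; A->plug->F->R->E->L->H->refl->A->L'->D->R'->G->plug->G
Char 5 ('C'): step: R->0, L->3 (L advanced); C->plug->C->R->A->L->A->refl->H->L'->C->R'->F->plug->A
Char 6 ('A'): step: R->1, L=3; A->plug->F->R->E->L->B->refl->G->L'->D->R'->H->plug->H
Char 7 ('C'): step: R->2, L=3; C->plug->C->R->B->L->C->refl->F->L'->H->R'->H->plug->H
Char 8 ('G'): step: R->3, L=3; G->plug->G->R->G->L->E->refl->D->L'->F->R'->H->plug->H
Char 9 ('D'): step: R->4, L=3; D->plug->D->R->D->L->G->refl->B->L'->E->R'->G->plug->G
Char 10 ('A'): step: R->5, L=3; A->plug->F->R->D->L->G->refl->B->L'->E->R'->E->plug->E
Char 11 ('E'): step: R->6, L=3; E->plug->E->R->C->L->H->refl->A->L'->A->R'->F->plug->A
Char 12 ('C'): step: R->7, L=3; C->plug->C->R->C->L->H->refl->A->L'->A->R'->A->plug->F
Final: ciphertext=EEFGAHHHGEAF, RIGHT=7, LEFT=3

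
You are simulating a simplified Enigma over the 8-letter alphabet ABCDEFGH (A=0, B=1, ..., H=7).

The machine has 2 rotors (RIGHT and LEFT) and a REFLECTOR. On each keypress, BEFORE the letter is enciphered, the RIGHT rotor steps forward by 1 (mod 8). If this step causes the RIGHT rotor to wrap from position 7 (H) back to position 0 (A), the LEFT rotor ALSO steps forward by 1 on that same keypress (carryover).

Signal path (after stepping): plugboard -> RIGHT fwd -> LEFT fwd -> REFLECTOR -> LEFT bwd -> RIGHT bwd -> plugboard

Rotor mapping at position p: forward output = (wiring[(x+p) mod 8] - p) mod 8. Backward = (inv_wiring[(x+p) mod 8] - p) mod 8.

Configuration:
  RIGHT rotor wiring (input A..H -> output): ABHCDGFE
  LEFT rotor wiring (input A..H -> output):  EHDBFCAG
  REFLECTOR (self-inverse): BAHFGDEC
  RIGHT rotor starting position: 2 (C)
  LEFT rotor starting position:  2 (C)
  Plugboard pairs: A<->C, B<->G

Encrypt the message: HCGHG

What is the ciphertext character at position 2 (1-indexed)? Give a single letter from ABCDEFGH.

Char 1 ('H'): step: R->3, L=2; H->plug->H->R->E->L->G->refl->E->L'->F->R'->F->plug->F
Char 2 ('C'): step: R->4, L=2; C->plug->A->R->H->L->F->refl->D->L'->C->R'->B->plug->G

G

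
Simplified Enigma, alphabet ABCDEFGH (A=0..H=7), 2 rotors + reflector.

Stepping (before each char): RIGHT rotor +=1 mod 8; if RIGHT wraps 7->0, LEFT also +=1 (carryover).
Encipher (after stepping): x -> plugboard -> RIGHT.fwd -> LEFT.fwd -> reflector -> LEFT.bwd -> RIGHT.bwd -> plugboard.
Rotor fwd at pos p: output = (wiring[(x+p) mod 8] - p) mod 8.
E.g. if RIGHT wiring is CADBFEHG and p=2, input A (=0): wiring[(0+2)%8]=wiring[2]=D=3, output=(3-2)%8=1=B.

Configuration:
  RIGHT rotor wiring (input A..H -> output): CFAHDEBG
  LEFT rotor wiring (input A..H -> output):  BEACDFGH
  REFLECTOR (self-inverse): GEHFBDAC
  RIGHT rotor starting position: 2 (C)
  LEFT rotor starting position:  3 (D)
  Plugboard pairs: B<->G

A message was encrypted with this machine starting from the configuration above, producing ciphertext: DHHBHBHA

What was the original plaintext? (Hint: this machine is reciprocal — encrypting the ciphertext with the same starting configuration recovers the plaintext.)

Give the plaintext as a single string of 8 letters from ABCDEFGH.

Answer: AAGFEHCC

Derivation:
Char 1 ('D'): step: R->3, L=3; D->plug->D->R->G->L->B->refl->E->L'->E->R'->A->plug->A
Char 2 ('H'): step: R->4, L=3; H->plug->H->R->D->L->D->refl->F->L'->H->R'->A->plug->A
Char 3 ('H'): step: R->5, L=3; H->plug->H->R->G->L->B->refl->E->L'->E->R'->B->plug->G
Char 4 ('B'): step: R->6, L=3; B->plug->G->R->F->L->G->refl->A->L'->B->R'->F->plug->F
Char 5 ('H'): step: R->7, L=3; H->plug->H->R->C->L->C->refl->H->L'->A->R'->E->plug->E
Char 6 ('B'): step: R->0, L->4 (L advanced); B->plug->G->R->B->L->B->refl->E->L'->G->R'->H->plug->H
Char 7 ('H'): step: R->1, L=4; H->plug->H->R->B->L->B->refl->E->L'->G->R'->C->plug->C
Char 8 ('A'): step: R->2, L=4; A->plug->A->R->G->L->E->refl->B->L'->B->R'->C->plug->C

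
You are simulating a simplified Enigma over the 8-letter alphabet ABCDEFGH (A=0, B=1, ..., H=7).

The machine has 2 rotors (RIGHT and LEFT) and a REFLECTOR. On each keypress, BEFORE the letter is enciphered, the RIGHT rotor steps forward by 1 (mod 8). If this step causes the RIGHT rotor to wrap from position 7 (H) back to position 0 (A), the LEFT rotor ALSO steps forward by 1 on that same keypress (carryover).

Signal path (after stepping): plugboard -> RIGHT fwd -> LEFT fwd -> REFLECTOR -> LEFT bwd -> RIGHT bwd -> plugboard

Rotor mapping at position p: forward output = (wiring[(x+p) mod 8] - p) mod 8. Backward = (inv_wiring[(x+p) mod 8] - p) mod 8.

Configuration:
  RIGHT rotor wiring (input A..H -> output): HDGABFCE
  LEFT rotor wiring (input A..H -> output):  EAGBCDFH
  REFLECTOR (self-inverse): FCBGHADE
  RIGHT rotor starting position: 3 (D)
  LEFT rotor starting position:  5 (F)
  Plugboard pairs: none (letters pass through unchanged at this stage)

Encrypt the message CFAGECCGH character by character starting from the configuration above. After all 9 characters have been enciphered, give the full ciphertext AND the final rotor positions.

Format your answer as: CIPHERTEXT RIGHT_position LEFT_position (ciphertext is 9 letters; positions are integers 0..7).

Char 1 ('C'): step: R->4, L=5; C->plug->C->R->G->L->E->refl->H->L'->D->R'->E->plug->E
Char 2 ('F'): step: R->5, L=5; F->plug->F->R->B->L->A->refl->F->L'->H->R'->C->plug->C
Char 3 ('A'): step: R->6, L=5; A->plug->A->R->E->L->D->refl->G->L'->A->R'->E->plug->E
Char 4 ('G'): step: R->7, L=5; G->plug->G->R->G->L->E->refl->H->L'->D->R'->H->plug->H
Char 5 ('E'): step: R->0, L->6 (L advanced); E->plug->E->R->B->L->B->refl->C->L'->D->R'->B->plug->B
Char 6 ('C'): step: R->1, L=6; C->plug->C->R->H->L->F->refl->A->L'->E->R'->E->plug->E
Char 7 ('C'): step: R->2, L=6; C->plug->C->R->H->L->F->refl->A->L'->E->R'->A->plug->A
Char 8 ('G'): step: R->3, L=6; G->plug->G->R->A->L->H->refl->E->L'->G->R'->B->plug->B
Char 9 ('H'): step: R->4, L=6; H->plug->H->R->E->L->A->refl->F->L'->H->R'->F->plug->F
Final: ciphertext=ECEHBEABF, RIGHT=4, LEFT=6

Answer: ECEHBEABF 4 6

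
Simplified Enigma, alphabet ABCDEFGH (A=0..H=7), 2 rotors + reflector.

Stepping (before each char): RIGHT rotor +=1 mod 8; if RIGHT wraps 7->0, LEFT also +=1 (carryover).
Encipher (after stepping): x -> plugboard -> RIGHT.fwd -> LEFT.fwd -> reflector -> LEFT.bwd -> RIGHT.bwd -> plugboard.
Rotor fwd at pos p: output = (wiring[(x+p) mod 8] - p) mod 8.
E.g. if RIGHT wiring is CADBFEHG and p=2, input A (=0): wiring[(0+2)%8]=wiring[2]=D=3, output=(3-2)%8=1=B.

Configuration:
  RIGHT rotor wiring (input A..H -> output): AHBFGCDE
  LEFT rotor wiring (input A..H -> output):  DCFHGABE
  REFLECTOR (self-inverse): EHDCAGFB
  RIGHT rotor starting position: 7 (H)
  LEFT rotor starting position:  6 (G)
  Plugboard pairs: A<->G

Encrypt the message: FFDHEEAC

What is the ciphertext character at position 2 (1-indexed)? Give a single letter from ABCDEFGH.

Char 1 ('F'): step: R->0, L->7 (L advanced); F->plug->F->R->C->L->D->refl->C->L'->H->R'->B->plug->B
Char 2 ('F'): step: R->1, L=7; F->plug->F->R->C->L->D->refl->C->L'->H->R'->H->plug->H

H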